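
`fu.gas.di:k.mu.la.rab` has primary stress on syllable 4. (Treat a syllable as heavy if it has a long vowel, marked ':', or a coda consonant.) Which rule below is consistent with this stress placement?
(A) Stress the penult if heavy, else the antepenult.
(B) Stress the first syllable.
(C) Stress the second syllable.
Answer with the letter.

A

Rule A → syllable 4 ✓.
Rule B → syllable 1 (observed: 4).
Rule C → syllable 2 (observed: 4).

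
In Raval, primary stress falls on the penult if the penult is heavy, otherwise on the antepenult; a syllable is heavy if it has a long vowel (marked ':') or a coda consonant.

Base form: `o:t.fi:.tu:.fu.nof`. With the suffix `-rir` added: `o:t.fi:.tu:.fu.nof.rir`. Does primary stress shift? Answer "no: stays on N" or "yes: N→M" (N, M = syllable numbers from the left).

yes: 3→5

Base `o:t.fi:.tu:.fu.nof` (5 syllables):
  Weights: 3 tu: H, 4 fu L, 5 nof H.
  The penult (syllable 4, fu) is light, so stress falls on the antepenult (syllable 3, tu:).
  → primary stress on syllable 3.
Suffixed `o:t.fi:.tu:.fu.nof.rir` (6 syllables):
  Weights: 4 fu L, 5 nof H, 6 rir H.
  The penult (syllable 5, nof) is heavy, so it takes stress.
  → primary stress on syllable 5.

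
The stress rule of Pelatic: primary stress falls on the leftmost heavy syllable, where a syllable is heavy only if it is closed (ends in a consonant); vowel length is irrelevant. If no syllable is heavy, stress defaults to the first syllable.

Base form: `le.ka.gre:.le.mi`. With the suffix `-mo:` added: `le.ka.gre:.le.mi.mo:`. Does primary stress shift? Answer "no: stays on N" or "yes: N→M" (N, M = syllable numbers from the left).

Base `le.ka.gre:.le.mi` (5 syllables):
  Weights: 1 le L, 2 ka L, 3 gre: L, 4 le L, 5 mi L.
  No heavy syllable in the domain; default to the first syllable = syllable 1.
  → primary stress on syllable 1.
Suffixed `le.ka.gre:.le.mi.mo:` (6 syllables):
  Weights: 1 le L, 2 ka L, 3 gre: L, 4 le L, 5 mi L, 6 mo: L.
  No heavy syllable in the domain; default to the first syllable = syllable 1.
  → primary stress on syllable 1.

no: stays on 1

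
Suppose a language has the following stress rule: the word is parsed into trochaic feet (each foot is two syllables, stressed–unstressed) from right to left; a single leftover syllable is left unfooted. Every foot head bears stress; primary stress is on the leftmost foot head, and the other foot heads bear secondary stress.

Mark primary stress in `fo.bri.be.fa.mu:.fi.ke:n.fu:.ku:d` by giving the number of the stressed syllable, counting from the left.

Parse right to left into trochaic (ˈσσ) feet: fo (ˈbri.be) (ˈfa.mu:) (ˈfi.ke:n) (ˈfu:.ku:d). Syllable 1 is left unfooted.
Foot heads (stressed positions): 2, 4, 6, 8.
End Rule Leftmost: primary stress on the leftmost head = syllable 2.
Primary stress: syllable 2 → fo.ˈbri.be.fa.mu:.fi.ke:n.fu:.ku:d.

2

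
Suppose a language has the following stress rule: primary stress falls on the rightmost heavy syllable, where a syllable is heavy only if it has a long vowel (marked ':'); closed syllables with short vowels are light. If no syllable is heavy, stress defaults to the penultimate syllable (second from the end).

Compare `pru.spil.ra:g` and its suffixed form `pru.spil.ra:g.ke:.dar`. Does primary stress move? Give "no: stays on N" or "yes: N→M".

Base `pru.spil.ra:g` (3 syllables):
  Weights: 1 pru L, 2 spil L, 3 ra:g H.
  Heavy syllables in the domain: 3. The rightmost is syllable 3 (ra:g).
  → primary stress on syllable 3.
Suffixed `pru.spil.ra:g.ke:.dar` (5 syllables):
  Weights: 1 pru L, 2 spil L, 3 ra:g H, 4 ke: H, 5 dar L.
  Heavy syllables in the domain: 3, 4. The rightmost is syllable 4 (ke:).
  → primary stress on syllable 4.

yes: 3→4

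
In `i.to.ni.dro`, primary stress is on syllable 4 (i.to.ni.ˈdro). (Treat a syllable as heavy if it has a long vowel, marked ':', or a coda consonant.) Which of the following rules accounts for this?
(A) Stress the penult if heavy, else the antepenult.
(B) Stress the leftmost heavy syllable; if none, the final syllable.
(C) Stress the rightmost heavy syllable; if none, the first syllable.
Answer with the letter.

B

Rule A → syllable 2 (observed: 4).
Rule B → syllable 4 ✓.
Rule C → syllable 1 (observed: 4).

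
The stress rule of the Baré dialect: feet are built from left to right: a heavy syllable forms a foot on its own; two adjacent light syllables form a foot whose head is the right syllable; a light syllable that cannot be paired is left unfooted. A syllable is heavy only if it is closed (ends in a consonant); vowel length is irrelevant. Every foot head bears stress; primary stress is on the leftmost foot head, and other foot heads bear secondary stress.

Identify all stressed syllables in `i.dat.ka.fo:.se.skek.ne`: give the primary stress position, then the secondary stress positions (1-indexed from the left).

primary 2, secondary 4, 6

Weights: 1 i L, 2 dat H, 3 ka L, 4 fo: L, 5 se L, 6 skek H, 7 ne L.
Parse left to right (heavy = foot alone; LL = one foot; stranded L unfooted): i (ˈdat) (ka.ˈfo:) se (ˈskek) ne.
Foot heads: 2, 4, 6.
Primary stress on the leftmost head = syllable 2.
Secondary stress on 4, 6: i.ˈdat.ka.ˌfo:.se.ˌskek.ne.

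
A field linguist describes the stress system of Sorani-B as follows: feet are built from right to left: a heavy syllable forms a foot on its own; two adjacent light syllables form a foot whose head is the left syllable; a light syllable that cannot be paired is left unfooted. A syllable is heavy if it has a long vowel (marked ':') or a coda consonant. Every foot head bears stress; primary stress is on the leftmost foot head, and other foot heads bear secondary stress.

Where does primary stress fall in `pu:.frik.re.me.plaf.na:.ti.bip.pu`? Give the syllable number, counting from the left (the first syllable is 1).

1

Weights: 1 pu: H, 2 frik H, 3 re L, 4 me L, 5 plaf H, 6 na: H, 7 ti L, 8 bip H, 9 pu L.
Parse right to left (heavy = foot alone; LL = one foot; stranded L unfooted): (ˈpu:) (ˈfrik) (ˈre.me) (ˈplaf) (ˈna:) ti (ˈbip) pu.
Foot heads: 1, 2, 3, 5, 6, 8.
Primary stress on the leftmost head = syllable 1.
Primary stress: syllable 1 → ˈpu:.frik.re.me.plaf.na:.ti.bip.pu.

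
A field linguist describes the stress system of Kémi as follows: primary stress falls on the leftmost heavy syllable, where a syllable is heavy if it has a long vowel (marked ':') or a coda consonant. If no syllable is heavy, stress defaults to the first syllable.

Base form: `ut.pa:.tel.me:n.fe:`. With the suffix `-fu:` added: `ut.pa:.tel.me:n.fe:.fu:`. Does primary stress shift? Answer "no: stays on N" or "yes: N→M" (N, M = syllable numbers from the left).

no: stays on 1

Base `ut.pa:.tel.me:n.fe:` (5 syllables):
  Weights: 1 ut H, 2 pa: H, 3 tel H, 4 me:n H, 5 fe: H.
  Heavy syllables in the domain: 1, 2, 3, 4, 5. The leftmost is syllable 1 (ut).
  → primary stress on syllable 1.
Suffixed `ut.pa:.tel.me:n.fe:.fu:` (6 syllables):
  Weights: 1 ut H, 2 pa: H, 3 tel H, 4 me:n H, 5 fe: H, 6 fu: H.
  Heavy syllables in the domain: 1, 2, 3, 4, 5, 6. The leftmost is syllable 1 (ut).
  → primary stress on syllable 1.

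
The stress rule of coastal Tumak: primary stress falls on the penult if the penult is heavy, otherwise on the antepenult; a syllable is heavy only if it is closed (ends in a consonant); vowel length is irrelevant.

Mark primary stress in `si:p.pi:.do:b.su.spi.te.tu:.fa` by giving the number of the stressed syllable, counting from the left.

6

Weights: 6 te L, 7 tu: L, 8 fa L.
The penult (syllable 7, tu:) is light, so stress falls on the antepenult (syllable 6, te).
Primary stress: syllable 6 → si:p.pi:.do:b.su.spi.ˈte.tu:.fa.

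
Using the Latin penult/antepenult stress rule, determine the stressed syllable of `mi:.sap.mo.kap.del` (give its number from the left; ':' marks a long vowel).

Classical Latin: stress the penult if heavy (long vowel or closed), else the antepenult.
Weights: 3 mo L, 4 kap H, 5 del H.
The penult (syllable 4, kap) is heavy, so it takes stress.
Stress on syllable 4: mi:.sap.mo.ˈkap.del.

4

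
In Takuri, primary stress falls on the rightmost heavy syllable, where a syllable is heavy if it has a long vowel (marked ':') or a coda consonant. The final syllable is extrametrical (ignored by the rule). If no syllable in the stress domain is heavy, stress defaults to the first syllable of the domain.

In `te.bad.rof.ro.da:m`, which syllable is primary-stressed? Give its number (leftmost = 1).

The final syllable (5, da:m) is extrametrical; the stress domain is syllables 1–4.
Weights: 1 te L, 2 bad H, 3 rof H, 4 ro L.
Heavy syllables in the domain: 2, 3. The rightmost is syllable 3 (rof).
Primary stress: syllable 3 → te.bad.ˈrof.ro.da:m.

3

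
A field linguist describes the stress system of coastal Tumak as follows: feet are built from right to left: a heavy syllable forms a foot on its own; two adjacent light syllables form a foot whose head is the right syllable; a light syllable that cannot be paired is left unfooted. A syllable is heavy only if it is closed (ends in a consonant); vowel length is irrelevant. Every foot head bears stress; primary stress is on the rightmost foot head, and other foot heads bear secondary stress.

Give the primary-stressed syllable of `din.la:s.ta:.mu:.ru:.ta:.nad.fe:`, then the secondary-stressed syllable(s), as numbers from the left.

Weights: 1 din H, 2 la:s H, 3 ta: L, 4 mu: L, 5 ru: L, 6 ta: L, 7 nad H, 8 fe: L.
Parse right to left (heavy = foot alone; LL = one foot; stranded L unfooted): (ˈdin) (ˈla:s) (ta:.ˈmu:) (ru:.ˈta:) (ˈnad) fe:.
Foot heads: 1, 2, 4, 6, 7.
Primary stress on the rightmost head = syllable 7.
Secondary stress on 1, 2, 4, 6: ˌdin.ˌla:s.ta:.ˌmu:.ru:.ˌta:.ˈnad.fe:.

primary 7, secondary 1, 2, 4, 6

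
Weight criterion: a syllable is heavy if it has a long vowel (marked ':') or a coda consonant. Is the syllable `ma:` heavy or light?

heavy

`ma:`: long vowel, open (no coda). Long vowel → heavy.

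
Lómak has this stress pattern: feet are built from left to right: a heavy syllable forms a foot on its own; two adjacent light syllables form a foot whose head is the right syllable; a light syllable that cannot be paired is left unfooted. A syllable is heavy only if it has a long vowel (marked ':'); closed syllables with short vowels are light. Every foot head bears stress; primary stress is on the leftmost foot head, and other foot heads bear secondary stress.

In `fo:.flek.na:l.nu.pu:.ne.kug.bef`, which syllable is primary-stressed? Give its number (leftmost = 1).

Weights: 1 fo: H, 2 flek L, 3 na:l H, 4 nu L, 5 pu: H, 6 ne L, 7 kug L, 8 bef L.
Parse left to right (heavy = foot alone; LL = one foot; stranded L unfooted): (ˈfo:) flek (ˈna:l) nu (ˈpu:) (ne.ˈkug) bef.
Foot heads: 1, 3, 5, 7.
Primary stress on the leftmost head = syllable 1.
Primary stress: syllable 1 → ˈfo:.flek.na:l.nu.pu:.ne.kug.bef.

1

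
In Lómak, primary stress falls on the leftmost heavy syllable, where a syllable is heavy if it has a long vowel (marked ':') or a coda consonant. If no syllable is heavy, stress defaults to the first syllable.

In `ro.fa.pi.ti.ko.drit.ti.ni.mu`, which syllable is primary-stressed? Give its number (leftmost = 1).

6

Weights: 1 ro L, 2 fa L, 3 pi L, 4 ti L, 5 ko L, 6 drit H, 7 ti L, 8 ni L, 9 mu L.
Heavy syllables in the domain: 6. The leftmost is syllable 6 (drit).
Primary stress: syllable 6 → ro.fa.pi.ti.ko.ˈdrit.ti.ni.mu.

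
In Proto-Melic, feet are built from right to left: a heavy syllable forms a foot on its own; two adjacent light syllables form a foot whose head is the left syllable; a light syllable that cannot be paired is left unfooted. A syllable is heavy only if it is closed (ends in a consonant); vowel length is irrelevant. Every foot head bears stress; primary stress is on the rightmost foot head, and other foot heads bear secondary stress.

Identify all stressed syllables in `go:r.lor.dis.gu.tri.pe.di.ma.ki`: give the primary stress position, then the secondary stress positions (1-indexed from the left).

primary 8, secondary 1, 2, 3, 4, 6

Weights: 1 go:r H, 2 lor H, 3 dis H, 4 gu L, 5 tri L, 6 pe L, 7 di L, 8 ma L, 9 ki L.
Parse right to left (heavy = foot alone; LL = one foot; stranded L unfooted): (ˈgo:r) (ˈlor) (ˈdis) (ˈgu.tri) (ˈpe.di) (ˈma.ki).
Foot heads: 1, 2, 3, 4, 6, 8.
Primary stress on the rightmost head = syllable 8.
Secondary stress on 1, 2, 3, 4, 6: ˌgo:r.ˌlor.ˌdis.ˌgu.tri.ˌpe.di.ˈma.ki.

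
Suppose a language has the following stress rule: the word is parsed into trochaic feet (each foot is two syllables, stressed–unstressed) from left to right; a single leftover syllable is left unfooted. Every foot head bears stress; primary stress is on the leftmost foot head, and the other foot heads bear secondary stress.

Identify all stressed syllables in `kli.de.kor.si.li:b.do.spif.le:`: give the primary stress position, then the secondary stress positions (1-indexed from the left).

primary 1, secondary 3, 5, 7

Parse left to right into trochaic (ˈσσ) feet: (ˈkli.de) (ˈkor.si) (ˈli:b.do) (ˈspif.le:).
Foot heads (stressed positions): 1, 3, 5, 7.
End Rule Leftmost: primary stress on the leftmost head = syllable 1.
Secondary stress on 3, 5, 7: ˈkli.de.ˌkor.si.ˌli:b.do.ˌspif.le:.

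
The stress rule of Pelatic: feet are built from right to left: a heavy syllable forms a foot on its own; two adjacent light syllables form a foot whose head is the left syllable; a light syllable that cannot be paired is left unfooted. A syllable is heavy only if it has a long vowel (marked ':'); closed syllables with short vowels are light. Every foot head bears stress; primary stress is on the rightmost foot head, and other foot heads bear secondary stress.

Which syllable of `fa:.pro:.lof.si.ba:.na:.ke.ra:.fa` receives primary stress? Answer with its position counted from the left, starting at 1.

Weights: 1 fa: H, 2 pro: H, 3 lof L, 4 si L, 5 ba: H, 6 na: H, 7 ke L, 8 ra: H, 9 fa L.
Parse right to left (heavy = foot alone; LL = one foot; stranded L unfooted): (ˈfa:) (ˈpro:) (ˈlof.si) (ˈba:) (ˈna:) ke (ˈra:) fa.
Foot heads: 1, 2, 3, 5, 6, 8.
Primary stress on the rightmost head = syllable 8.
Primary stress: syllable 8 → fa:.pro:.lof.si.ba:.na:.ke.ˈra:.fa.

8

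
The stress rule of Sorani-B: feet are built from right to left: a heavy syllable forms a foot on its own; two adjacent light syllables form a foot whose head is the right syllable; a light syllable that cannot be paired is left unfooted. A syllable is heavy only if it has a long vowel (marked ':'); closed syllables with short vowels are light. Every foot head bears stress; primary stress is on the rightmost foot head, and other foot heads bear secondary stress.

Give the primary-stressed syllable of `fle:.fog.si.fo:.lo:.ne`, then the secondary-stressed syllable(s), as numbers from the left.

Weights: 1 fle: H, 2 fog L, 3 si L, 4 fo: H, 5 lo: H, 6 ne L.
Parse right to left (heavy = foot alone; LL = one foot; stranded L unfooted): (ˈfle:) (fog.ˈsi) (ˈfo:) (ˈlo:) ne.
Foot heads: 1, 3, 4, 5.
Primary stress on the rightmost head = syllable 5.
Secondary stress on 1, 3, 4: ˌfle:.fog.ˌsi.ˌfo:.ˈlo:.ne.

primary 5, secondary 1, 3, 4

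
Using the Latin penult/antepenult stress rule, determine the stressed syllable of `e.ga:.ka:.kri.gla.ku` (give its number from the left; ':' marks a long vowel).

4

Classical Latin: stress the penult if heavy (long vowel or closed), else the antepenult.
Weights: 4 kri L, 5 gla L, 6 ku L.
The penult (syllable 5, gla) is light, so stress falls on the antepenult (syllable 4, kri).
Stress on syllable 4: e.ga:.ka:.ˈkri.gla.ku.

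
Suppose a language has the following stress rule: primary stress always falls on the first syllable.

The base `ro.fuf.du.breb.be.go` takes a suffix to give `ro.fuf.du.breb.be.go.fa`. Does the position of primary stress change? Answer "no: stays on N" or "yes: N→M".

Base `ro.fuf.du.breb.be.go` (6 syllables):
  The word has 6 syllables; the first syllable is syllable 1 (ro).
  → primary stress on syllable 1.
Suffixed `ro.fuf.du.breb.be.go.fa` (7 syllables):
  The word has 7 syllables; the first syllable is syllable 1 (ro).
  → primary stress on syllable 1.

no: stays on 1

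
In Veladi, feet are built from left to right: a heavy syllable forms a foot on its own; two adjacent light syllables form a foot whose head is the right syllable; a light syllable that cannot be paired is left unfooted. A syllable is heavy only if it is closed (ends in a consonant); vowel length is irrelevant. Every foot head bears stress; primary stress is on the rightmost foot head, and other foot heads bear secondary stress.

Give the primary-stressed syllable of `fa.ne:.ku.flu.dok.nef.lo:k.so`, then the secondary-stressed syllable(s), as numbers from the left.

Weights: 1 fa L, 2 ne: L, 3 ku L, 4 flu L, 5 dok H, 6 nef H, 7 lo:k H, 8 so L.
Parse left to right (heavy = foot alone; LL = one foot; stranded L unfooted): (fa.ˈne:) (ku.ˈflu) (ˈdok) (ˈnef) (ˈlo:k) so.
Foot heads: 2, 4, 5, 6, 7.
Primary stress on the rightmost head = syllable 7.
Secondary stress on 2, 4, 5, 6: fa.ˌne:.ku.ˌflu.ˌdok.ˌnef.ˈlo:k.so.

primary 7, secondary 2, 4, 5, 6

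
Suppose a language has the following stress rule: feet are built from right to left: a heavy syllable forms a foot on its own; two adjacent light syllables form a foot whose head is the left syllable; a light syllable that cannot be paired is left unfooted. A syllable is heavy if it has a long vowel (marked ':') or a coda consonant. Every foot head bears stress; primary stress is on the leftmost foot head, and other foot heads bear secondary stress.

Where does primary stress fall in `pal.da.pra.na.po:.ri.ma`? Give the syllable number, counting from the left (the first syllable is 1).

1

Weights: 1 pal H, 2 da L, 3 pra L, 4 na L, 5 po: H, 6 ri L, 7 ma L.
Parse right to left (heavy = foot alone; LL = one foot; stranded L unfooted): (ˈpal) da (ˈpra.na) (ˈpo:) (ˈri.ma).
Foot heads: 1, 3, 5, 6.
Primary stress on the leftmost head = syllable 1.
Primary stress: syllable 1 → ˈpal.da.pra.na.po:.ri.ma.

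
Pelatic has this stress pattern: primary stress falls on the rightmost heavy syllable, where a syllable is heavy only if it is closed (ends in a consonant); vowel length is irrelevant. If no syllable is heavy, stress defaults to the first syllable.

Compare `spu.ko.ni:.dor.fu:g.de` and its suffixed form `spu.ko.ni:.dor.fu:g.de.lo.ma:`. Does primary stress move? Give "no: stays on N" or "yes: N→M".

Base `spu.ko.ni:.dor.fu:g.de` (6 syllables):
  Weights: 1 spu L, 2 ko L, 3 ni: L, 4 dor H, 5 fu:g H, 6 de L.
  Heavy syllables in the domain: 4, 5. The rightmost is syllable 5 (fu:g).
  → primary stress on syllable 5.
Suffixed `spu.ko.ni:.dor.fu:g.de.lo.ma:` (8 syllables):
  Weights: 1 spu L, 2 ko L, 3 ni: L, 4 dor H, 5 fu:g H, 6 de L, 7 lo L, 8 ma: L.
  Heavy syllables in the domain: 4, 5. The rightmost is syllable 5 (fu:g).
  → primary stress on syllable 5.

no: stays on 5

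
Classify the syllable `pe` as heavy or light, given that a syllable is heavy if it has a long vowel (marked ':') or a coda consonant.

`pe`: short vowel, open (no coda). Short vowel, open → light.

light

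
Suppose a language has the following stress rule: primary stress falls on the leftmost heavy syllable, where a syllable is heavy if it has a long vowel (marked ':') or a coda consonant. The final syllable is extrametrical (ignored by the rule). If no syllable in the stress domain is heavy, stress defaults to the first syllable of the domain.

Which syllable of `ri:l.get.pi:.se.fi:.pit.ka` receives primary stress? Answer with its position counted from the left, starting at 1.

The final syllable (7, ka) is extrametrical; the stress domain is syllables 1–6.
Weights: 1 ri:l H, 2 get H, 3 pi: H, 4 se L, 5 fi: H, 6 pit H.
Heavy syllables in the domain: 1, 2, 3, 5, 6. The leftmost is syllable 1 (ri:l).
Primary stress: syllable 1 → ˈri:l.get.pi:.se.fi:.pit.ka.

1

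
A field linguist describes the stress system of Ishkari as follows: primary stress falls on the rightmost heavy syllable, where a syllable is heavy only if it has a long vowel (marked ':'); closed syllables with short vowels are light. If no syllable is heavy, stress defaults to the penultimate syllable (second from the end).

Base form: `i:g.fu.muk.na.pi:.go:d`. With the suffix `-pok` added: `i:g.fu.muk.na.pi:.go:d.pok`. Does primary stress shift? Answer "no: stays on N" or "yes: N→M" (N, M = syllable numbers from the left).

Base `i:g.fu.muk.na.pi:.go:d` (6 syllables):
  Weights: 1 i:g H, 2 fu L, 3 muk L, 4 na L, 5 pi: H, 6 go:d H.
  Heavy syllables in the domain: 1, 5, 6. The rightmost is syllable 6 (go:d).
  → primary stress on syllable 6.
Suffixed `i:g.fu.muk.na.pi:.go:d.pok` (7 syllables):
  Weights: 1 i:g H, 2 fu L, 3 muk L, 4 na L, 5 pi: H, 6 go:d H, 7 pok L.
  Heavy syllables in the domain: 1, 5, 6. The rightmost is syllable 6 (go:d).
  → primary stress on syllable 6.

no: stays on 6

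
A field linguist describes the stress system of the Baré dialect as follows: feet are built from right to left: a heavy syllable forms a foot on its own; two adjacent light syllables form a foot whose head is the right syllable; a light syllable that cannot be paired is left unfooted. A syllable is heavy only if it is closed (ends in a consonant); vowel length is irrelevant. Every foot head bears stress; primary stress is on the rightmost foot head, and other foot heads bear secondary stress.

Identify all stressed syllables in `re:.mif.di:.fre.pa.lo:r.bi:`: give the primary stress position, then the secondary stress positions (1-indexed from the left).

primary 6, secondary 2, 5

Weights: 1 re: L, 2 mif H, 3 di: L, 4 fre L, 5 pa L, 6 lo:r H, 7 bi: L.
Parse right to left (heavy = foot alone; LL = one foot; stranded L unfooted): re: (ˈmif) di: (fre.ˈpa) (ˈlo:r) bi:.
Foot heads: 2, 5, 6.
Primary stress on the rightmost head = syllable 6.
Secondary stress on 2, 5: re:.ˌmif.di:.fre.ˌpa.ˈlo:r.bi:.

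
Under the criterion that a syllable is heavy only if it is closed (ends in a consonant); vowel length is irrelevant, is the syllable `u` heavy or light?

`u`: short vowel, open (no coda). Open (no coda) → light.

light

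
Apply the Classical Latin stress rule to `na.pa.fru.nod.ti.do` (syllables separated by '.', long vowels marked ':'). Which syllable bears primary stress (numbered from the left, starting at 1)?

4

Classical Latin: stress the penult if heavy (long vowel or closed), else the antepenult.
Weights: 4 nod H, 5 ti L, 6 do L.
The penult (syllable 5, ti) is light, so stress falls on the antepenult (syllable 4, nod).
Stress on syllable 4: na.pa.fru.ˈnod.ti.do.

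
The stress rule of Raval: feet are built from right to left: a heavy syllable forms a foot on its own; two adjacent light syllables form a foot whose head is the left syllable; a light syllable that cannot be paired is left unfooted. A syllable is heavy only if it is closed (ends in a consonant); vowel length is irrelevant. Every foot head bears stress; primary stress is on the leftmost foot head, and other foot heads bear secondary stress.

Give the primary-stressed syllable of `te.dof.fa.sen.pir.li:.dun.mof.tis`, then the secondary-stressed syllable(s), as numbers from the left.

primary 2, secondary 4, 5, 7, 8, 9

Weights: 1 te L, 2 dof H, 3 fa L, 4 sen H, 5 pir H, 6 li: L, 7 dun H, 8 mof H, 9 tis H.
Parse right to left (heavy = foot alone; LL = one foot; stranded L unfooted): te (ˈdof) fa (ˈsen) (ˈpir) li: (ˈdun) (ˈmof) (ˈtis).
Foot heads: 2, 4, 5, 7, 8, 9.
Primary stress on the leftmost head = syllable 2.
Secondary stress on 4, 5, 7, 8, 9: te.ˈdof.fa.ˌsen.ˌpir.li:.ˌdun.ˌmof.ˌtis.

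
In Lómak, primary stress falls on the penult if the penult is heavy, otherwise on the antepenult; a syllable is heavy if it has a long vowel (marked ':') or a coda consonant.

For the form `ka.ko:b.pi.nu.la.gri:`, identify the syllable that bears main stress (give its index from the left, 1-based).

4

Weights: 4 nu L, 5 la L, 6 gri: H.
The penult (syllable 5, la) is light, so stress falls on the antepenult (syllable 4, nu).
Primary stress: syllable 4 → ka.ko:b.pi.ˈnu.la.gri:.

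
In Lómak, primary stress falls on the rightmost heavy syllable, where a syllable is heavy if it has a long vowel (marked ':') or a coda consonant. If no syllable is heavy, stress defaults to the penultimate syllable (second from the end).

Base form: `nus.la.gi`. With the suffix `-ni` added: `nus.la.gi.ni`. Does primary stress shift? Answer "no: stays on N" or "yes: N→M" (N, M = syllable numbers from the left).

no: stays on 1

Base `nus.la.gi` (3 syllables):
  Weights: 1 nus H, 2 la L, 3 gi L.
  Heavy syllables in the domain: 1. The rightmost is syllable 1 (nus).
  → primary stress on syllable 1.
Suffixed `nus.la.gi.ni` (4 syllables):
  Weights: 1 nus H, 2 la L, 3 gi L, 4 ni L.
  Heavy syllables in the domain: 1. The rightmost is syllable 1 (nus).
  → primary stress on syllable 1.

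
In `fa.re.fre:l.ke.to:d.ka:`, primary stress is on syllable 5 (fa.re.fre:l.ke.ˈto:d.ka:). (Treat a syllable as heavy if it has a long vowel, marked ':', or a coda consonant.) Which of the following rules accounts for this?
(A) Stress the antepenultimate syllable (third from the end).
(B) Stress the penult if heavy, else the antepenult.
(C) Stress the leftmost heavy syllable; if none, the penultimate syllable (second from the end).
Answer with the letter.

Rule A → syllable 4 (observed: 5).
Rule B → syllable 5 ✓.
Rule C → syllable 3 (observed: 5).

B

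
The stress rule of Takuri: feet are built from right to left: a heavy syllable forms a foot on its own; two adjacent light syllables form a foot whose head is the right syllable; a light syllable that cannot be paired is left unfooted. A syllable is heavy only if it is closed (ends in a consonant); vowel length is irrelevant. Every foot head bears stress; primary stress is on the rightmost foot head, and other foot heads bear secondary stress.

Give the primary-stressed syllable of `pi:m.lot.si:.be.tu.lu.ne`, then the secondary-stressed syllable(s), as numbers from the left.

primary 7, secondary 1, 2, 5

Weights: 1 pi:m H, 2 lot H, 3 si: L, 4 be L, 5 tu L, 6 lu L, 7 ne L.
Parse right to left (heavy = foot alone; LL = one foot; stranded L unfooted): (ˈpi:m) (ˈlot) si: (be.ˈtu) (lu.ˈne).
Foot heads: 1, 2, 5, 7.
Primary stress on the rightmost head = syllable 7.
Secondary stress on 1, 2, 5: ˌpi:m.ˌlot.si:.be.ˌtu.lu.ˈne.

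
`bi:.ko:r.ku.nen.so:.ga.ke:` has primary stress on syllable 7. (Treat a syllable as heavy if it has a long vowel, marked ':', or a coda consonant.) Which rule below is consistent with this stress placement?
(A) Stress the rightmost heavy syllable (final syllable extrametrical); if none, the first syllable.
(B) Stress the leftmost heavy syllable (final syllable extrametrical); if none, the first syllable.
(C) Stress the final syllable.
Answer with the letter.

Rule A → syllable 5 (observed: 7).
Rule B → syllable 1 (observed: 7).
Rule C → syllable 7 ✓.

C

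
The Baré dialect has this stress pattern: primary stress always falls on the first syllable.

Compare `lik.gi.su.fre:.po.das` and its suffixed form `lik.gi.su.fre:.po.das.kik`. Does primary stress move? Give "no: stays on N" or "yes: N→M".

Base `lik.gi.su.fre:.po.das` (6 syllables):
  The word has 6 syllables; the first syllable is syllable 1 (lik).
  → primary stress on syllable 1.
Suffixed `lik.gi.su.fre:.po.das.kik` (7 syllables):
  The word has 7 syllables; the first syllable is syllable 1 (lik).
  → primary stress on syllable 1.

no: stays on 1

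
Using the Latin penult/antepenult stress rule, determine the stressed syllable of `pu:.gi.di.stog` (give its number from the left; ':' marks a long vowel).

2

Classical Latin: stress the penult if heavy (long vowel or closed), else the antepenult.
Weights: 2 gi L, 3 di L, 4 stog H.
The penult (syllable 3, di) is light, so stress falls on the antepenult (syllable 2, gi).
Stress on syllable 2: pu:.ˈgi.di.stog.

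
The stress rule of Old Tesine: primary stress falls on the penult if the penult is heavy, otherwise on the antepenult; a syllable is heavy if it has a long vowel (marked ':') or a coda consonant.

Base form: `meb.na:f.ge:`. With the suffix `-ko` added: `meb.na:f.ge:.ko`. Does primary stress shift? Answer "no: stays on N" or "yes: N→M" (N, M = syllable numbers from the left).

yes: 2→3

Base `meb.na:f.ge:` (3 syllables):
  Weights: 1 meb H, 2 na:f H, 3 ge: H.
  The penult (syllable 2, na:f) is heavy, so it takes stress.
  → primary stress on syllable 2.
Suffixed `meb.na:f.ge:.ko` (4 syllables):
  Weights: 2 na:f H, 3 ge: H, 4 ko L.
  The penult (syllable 3, ge:) is heavy, so it takes stress.
  → primary stress on syllable 3.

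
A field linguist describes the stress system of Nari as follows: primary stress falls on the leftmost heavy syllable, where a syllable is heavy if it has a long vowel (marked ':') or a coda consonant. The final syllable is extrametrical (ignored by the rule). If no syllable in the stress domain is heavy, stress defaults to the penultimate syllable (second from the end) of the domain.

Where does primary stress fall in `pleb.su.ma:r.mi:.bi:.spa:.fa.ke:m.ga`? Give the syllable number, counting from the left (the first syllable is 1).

The final syllable (9, ga) is extrametrical; the stress domain is syllables 1–8.
Weights: 1 pleb H, 2 su L, 3 ma:r H, 4 mi: H, 5 bi: H, 6 spa: H, 7 fa L, 8 ke:m H.
Heavy syllables in the domain: 1, 3, 4, 5, 6, 8. The leftmost is syllable 1 (pleb).
Primary stress: syllable 1 → ˈpleb.su.ma:r.mi:.bi:.spa:.fa.ke:m.ga.

1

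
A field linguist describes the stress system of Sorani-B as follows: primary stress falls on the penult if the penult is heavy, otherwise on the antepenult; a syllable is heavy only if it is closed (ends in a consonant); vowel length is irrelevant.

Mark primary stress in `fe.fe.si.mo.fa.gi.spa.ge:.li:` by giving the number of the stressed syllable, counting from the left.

7

Weights: 7 spa L, 8 ge: L, 9 li: L.
The penult (syllable 8, ge:) is light, so stress falls on the antepenult (syllable 7, spa).
Primary stress: syllable 7 → fe.fe.si.mo.fa.gi.ˈspa.ge:.li:.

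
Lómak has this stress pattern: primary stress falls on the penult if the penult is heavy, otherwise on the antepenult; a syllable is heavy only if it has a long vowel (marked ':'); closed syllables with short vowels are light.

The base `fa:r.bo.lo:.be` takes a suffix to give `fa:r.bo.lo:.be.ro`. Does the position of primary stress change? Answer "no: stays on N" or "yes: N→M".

no: stays on 3

Base `fa:r.bo.lo:.be` (4 syllables):
  Weights: 2 bo L, 3 lo: H, 4 be L.
  The penult (syllable 3, lo:) is heavy, so it takes stress.
  → primary stress on syllable 3.
Suffixed `fa:r.bo.lo:.be.ro` (5 syllables):
  Weights: 3 lo: H, 4 be L, 5 ro L.
  The penult (syllable 4, be) is light, so stress falls on the antepenult (syllable 3, lo:).
  → primary stress on syllable 3.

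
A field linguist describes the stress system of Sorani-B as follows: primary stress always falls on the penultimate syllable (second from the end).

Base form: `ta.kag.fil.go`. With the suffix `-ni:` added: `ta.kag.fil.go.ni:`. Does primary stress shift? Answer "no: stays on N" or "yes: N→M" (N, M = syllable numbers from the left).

yes: 3→4

Base `ta.kag.fil.go` (4 syllables):
  The word has 4 syllables; the penultimate syllable (second from the end) is syllable 3 (fil).
  → primary stress on syllable 3.
Suffixed `ta.kag.fil.go.ni:` (5 syllables):
  The word has 5 syllables; the penultimate syllable (second from the end) is syllable 4 (go).
  → primary stress on syllable 4.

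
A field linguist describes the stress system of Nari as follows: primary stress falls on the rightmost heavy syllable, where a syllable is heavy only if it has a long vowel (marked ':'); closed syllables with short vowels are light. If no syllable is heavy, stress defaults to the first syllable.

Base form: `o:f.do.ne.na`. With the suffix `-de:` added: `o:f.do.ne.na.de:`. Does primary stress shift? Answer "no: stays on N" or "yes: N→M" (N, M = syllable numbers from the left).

yes: 1→5

Base `o:f.do.ne.na` (4 syllables):
  Weights: 1 o:f H, 2 do L, 3 ne L, 4 na L.
  Heavy syllables in the domain: 1. The rightmost is syllable 1 (o:f).
  → primary stress on syllable 1.
Suffixed `o:f.do.ne.na.de:` (5 syllables):
  Weights: 1 o:f H, 2 do L, 3 ne L, 4 na L, 5 de: H.
  Heavy syllables in the domain: 1, 5. The rightmost is syllable 5 (de:).
  → primary stress on syllable 5.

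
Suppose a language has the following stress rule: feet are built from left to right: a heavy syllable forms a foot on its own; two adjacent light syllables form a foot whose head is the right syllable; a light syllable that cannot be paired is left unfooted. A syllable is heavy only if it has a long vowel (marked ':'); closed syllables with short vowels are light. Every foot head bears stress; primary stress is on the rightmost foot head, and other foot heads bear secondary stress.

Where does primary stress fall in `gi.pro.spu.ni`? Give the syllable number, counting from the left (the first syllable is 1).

Weights: 1 gi L, 2 pro L, 3 spu L, 4 ni L.
Parse left to right (heavy = foot alone; LL = one foot; stranded L unfooted): (gi.ˈpro) (spu.ˈni).
Foot heads: 2, 4.
Primary stress on the rightmost head = syllable 4.
Primary stress: syllable 4 → gi.pro.spu.ˈni.

4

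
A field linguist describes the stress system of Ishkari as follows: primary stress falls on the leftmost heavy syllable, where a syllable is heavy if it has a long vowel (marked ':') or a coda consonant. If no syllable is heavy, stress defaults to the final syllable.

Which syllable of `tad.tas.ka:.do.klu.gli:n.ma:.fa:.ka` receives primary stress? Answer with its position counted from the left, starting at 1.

Weights: 1 tad H, 2 tas H, 3 ka: H, 4 do L, 5 klu L, 6 gli:n H, 7 ma: H, 8 fa: H, 9 ka L.
Heavy syllables in the domain: 1, 2, 3, 6, 7, 8. The leftmost is syllable 1 (tad).
Primary stress: syllable 1 → ˈtad.tas.ka:.do.klu.gli:n.ma:.fa:.ka.

1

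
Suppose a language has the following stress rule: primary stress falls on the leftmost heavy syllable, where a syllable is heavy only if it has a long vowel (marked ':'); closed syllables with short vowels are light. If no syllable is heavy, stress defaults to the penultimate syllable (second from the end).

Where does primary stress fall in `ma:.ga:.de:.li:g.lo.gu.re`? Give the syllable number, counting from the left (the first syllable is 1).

Weights: 1 ma: H, 2 ga: H, 3 de: H, 4 li:g H, 5 lo L, 6 gu L, 7 re L.
Heavy syllables in the domain: 1, 2, 3, 4. The leftmost is syllable 1 (ma:).
Primary stress: syllable 1 → ˈma:.ga:.de:.li:g.lo.gu.re.

1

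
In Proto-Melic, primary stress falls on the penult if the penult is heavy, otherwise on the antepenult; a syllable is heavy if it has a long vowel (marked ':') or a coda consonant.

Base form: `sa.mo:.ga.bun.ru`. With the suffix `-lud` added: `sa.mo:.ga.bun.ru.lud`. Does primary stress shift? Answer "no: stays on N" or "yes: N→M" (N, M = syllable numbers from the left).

no: stays on 4

Base `sa.mo:.ga.bun.ru` (5 syllables):
  Weights: 3 ga L, 4 bun H, 5 ru L.
  The penult (syllable 4, bun) is heavy, so it takes stress.
  → primary stress on syllable 4.
Suffixed `sa.mo:.ga.bun.ru.lud` (6 syllables):
  Weights: 4 bun H, 5 ru L, 6 lud H.
  The penult (syllable 5, ru) is light, so stress falls on the antepenult (syllable 4, bun).
  → primary stress on syllable 4.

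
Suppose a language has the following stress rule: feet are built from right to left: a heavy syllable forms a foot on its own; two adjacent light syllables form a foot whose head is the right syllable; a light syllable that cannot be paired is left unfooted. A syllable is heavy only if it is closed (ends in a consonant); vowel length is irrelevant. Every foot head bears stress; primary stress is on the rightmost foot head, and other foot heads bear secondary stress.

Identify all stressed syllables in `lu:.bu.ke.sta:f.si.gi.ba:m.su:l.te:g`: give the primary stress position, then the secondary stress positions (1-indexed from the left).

primary 9, secondary 3, 4, 6, 7, 8

Weights: 1 lu: L, 2 bu L, 3 ke L, 4 sta:f H, 5 si L, 6 gi L, 7 ba:m H, 8 su:l H, 9 te:g H.
Parse right to left (heavy = foot alone; LL = one foot; stranded L unfooted): lu: (bu.ˈke) (ˈsta:f) (si.ˈgi) (ˈba:m) (ˈsu:l) (ˈte:g).
Foot heads: 3, 4, 6, 7, 8, 9.
Primary stress on the rightmost head = syllable 9.
Secondary stress on 3, 4, 6, 7, 8: lu:.bu.ˌke.ˌsta:f.si.ˌgi.ˌba:m.ˌsu:l.ˈte:g.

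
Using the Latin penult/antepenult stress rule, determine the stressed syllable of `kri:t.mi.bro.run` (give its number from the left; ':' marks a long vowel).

2

Classical Latin: stress the penult if heavy (long vowel or closed), else the antepenult.
Weights: 2 mi L, 3 bro L, 4 run H.
The penult (syllable 3, bro) is light, so stress falls on the antepenult (syllable 2, mi).
Stress on syllable 2: kri:t.ˈmi.bro.run.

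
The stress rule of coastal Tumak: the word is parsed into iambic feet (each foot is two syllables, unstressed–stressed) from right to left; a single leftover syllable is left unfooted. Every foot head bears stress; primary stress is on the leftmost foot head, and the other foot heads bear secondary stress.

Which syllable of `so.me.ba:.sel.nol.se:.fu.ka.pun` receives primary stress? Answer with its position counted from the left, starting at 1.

Parse right to left into iambic (σˈσ) feet: so (me.ˈba:) (sel.ˈnol) (se:.ˈfu) (ka.ˈpun). Syllable 1 is left unfooted.
Foot heads (stressed positions): 3, 5, 7, 9.
End Rule Leftmost: primary stress on the leftmost head = syllable 3.
Primary stress: syllable 3 → so.me.ˈba:.sel.nol.se:.fu.ka.pun.

3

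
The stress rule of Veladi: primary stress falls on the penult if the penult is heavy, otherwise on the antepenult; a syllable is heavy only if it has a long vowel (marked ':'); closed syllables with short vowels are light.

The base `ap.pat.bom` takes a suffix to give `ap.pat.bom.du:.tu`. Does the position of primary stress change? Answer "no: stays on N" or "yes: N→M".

Base `ap.pat.bom` (3 syllables):
  Weights: 1 ap L, 2 pat L, 3 bom L.
  The penult (syllable 2, pat) is light, so stress falls on the antepenult (syllable 1, ap).
  → primary stress on syllable 1.
Suffixed `ap.pat.bom.du:.tu` (5 syllables):
  Weights: 3 bom L, 4 du: H, 5 tu L.
  The penult (syllable 4, du:) is heavy, so it takes stress.
  → primary stress on syllable 4.

yes: 1→4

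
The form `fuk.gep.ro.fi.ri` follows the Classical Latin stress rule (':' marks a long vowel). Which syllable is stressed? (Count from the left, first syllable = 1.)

3

Classical Latin: stress the penult if heavy (long vowel or closed), else the antepenult.
Weights: 3 ro L, 4 fi L, 5 ri L.
The penult (syllable 4, fi) is light, so stress falls on the antepenult (syllable 3, ro).
Stress on syllable 3: fuk.gep.ˈro.fi.ri.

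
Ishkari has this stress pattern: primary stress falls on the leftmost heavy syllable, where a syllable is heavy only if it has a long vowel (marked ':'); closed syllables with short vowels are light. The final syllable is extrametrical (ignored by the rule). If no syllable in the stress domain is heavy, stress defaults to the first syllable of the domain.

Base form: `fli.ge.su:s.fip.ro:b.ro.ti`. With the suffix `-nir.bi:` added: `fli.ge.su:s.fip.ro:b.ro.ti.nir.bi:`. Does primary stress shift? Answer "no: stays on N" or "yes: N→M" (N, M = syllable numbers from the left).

no: stays on 3

Base `fli.ge.su:s.fip.ro:b.ro.ti` (7 syllables):
  The final syllable (7, ti) is extrametrical; the stress domain is syllables 1–6.
  Weights: 1 fli L, 2 ge L, 3 su:s H, 4 fip L, 5 ro:b H, 6 ro L.
  Heavy syllables in the domain: 3, 5. The leftmost is syllable 3 (su:s).
  → primary stress on syllable 3.
Suffixed `fli.ge.su:s.fip.ro:b.ro.ti.nir.bi:` (9 syllables):
  The final syllable (9, bi:) is extrametrical; the stress domain is syllables 1–8.
  Weights: 1 fli L, 2 ge L, 3 su:s H, 4 fip L, 5 ro:b H, 6 ro L, 7 ti L, 8 nir L.
  Heavy syllables in the domain: 3, 5. The leftmost is syllable 3 (su:s).
  → primary stress on syllable 3.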